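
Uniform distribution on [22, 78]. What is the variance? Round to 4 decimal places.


Var = (b-a)^2 / 12
(b-a)^2 = (78 - 22)^2 = 3136
Var = 3136/12 ≈ 261.333333

261.3333


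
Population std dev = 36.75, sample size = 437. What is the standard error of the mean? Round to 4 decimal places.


SE = sigma / sqrt(n)
sqrt(437) ≈ 20.904545
SE = 36.75 / 20.904545 ≈ 1.757991

1.7580


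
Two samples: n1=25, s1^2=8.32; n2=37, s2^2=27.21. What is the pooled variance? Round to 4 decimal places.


sp^2 = ((n1-1)*s1^2 + (n2-1)*s2^2)/(n1+n2-2)
(n1-1)*s1^2 = 24 * 8.32 = 199.68
(n2-1)*s2^2 = 36 * 27.21 = 979.56
numerator = 199.68 + 979.56 = 1179.24
n1+n2-2 = 60
sp^2 = 1179.24 / 60 = 19.654

19.6540


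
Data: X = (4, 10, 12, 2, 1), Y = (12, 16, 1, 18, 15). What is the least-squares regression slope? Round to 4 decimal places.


b = sum((xi-xbar)(yi-ybar)) / sum((xi-xbar)^2)
n = 5, xbar = 29/5 = 5.8, ybar = 62/5 = 12.4
Sxy = sum((xi-xbar)(yi-ybar)) = -88.6
Sxx = sum((xi-xbar)^2) = 96.8
b = Sxy / Sxx = -443/484 ≈ -0.915289

-0.9153


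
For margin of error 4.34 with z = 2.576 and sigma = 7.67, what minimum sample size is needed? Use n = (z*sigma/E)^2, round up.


z*sigma/E = 2.576 * 7.67 / 4.34 = 17641/3875 ≈ 4.552516
(z*sigma/E)^2 ≈ 20.725403
round up: n = 21

21


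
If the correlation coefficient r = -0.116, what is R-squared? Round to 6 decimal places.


R^2 = r^2 = (-0.116)^2 = 0.013456

0.013456


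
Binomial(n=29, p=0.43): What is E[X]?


E[X] = n*p = 29 * 0.43 = 12.47

12.47


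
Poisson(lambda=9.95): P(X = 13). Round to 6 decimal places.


P = e^(-lam) * lam^k / k!
e^(-9.95) ≈ 0.00004772763
lam^k = 9.95^13 ≈ 9369146928798.039388
k! = 13! = 6227020800
P = 0.00004772763 * 9369146928798.039388 / 6227020800 ≈ 0.071811

0.071811


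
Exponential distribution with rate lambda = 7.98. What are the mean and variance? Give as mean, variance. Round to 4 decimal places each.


mean = 1/lam, var = 1/lam^2
mean = 1 / 7.98 = 50/399 ≈ 0.125313
lam^2 = 7.98^2 = 63.6804
var = 1 / 63.6804 ≈ 0.015703

0.1253, 0.0157


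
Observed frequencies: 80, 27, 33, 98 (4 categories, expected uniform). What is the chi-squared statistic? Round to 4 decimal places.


chi2 = sum((O-E)^2/E), E = total/4
total = 238, E = 238/4 = 59.5
(80 - 59.5)^2 / 59.5 = 420.25 / 59.5 = 1681/238 ≈ 7.063025
(27 - 59.5)^2 / 59.5 = 1056.25 / 59.5 = 4225/238 ≈ 17.752101
(33 - 59.5)^2 / 59.5 = 702.25 / 59.5 = 2809/238 ≈ 11.802521
(98 - 59.5)^2 / 59.5 = 1482.25 / 59.5 = 847/34 ≈ 24.911765
chi2 = 1046/17 ≈ 61.529412

61.5294


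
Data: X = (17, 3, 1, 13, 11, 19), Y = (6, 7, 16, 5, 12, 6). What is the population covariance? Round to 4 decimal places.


Cov = (1/n)*sum((xi-xbar)(yi-ybar))
n = 6, xbar = 64/6 = 32/3 ≈ 10.666667, ybar = 52/6 = 26/3 ≈ 8.666667
sum((xi-xbar)(yi-ybar)) = -314/3 ≈ -104.666667
Cov = -104.666667 / 6 = -157/9 ≈ -17.444444

-17.4444


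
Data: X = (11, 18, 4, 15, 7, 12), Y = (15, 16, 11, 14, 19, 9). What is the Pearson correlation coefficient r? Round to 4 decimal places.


r = sum((xi-xbar)(yi-ybar)) / sqrt(sum((xi-xbar)^2) * sum((yi-ybar)^2))
n = 6, xbar = 67/6 ≈ 11.166667, ybar = 84/6 = 14
Sxy = sum((xi-xbar)(yi-ybar)) = 10
Sxx = sum((xi-xbar)^2) = 785/6 ≈ 130.833333
Syy = sum((yi-ybar)^2) = 64
sqrt(Sxx*Syy) ≈ 91.505920
r = Sxy / sqrt(Sxx*Syy) = 10 / 91.505920 ≈ 0.109283

0.1093


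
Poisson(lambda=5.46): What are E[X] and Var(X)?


E[X] = Var(X) = lambda = 5.46

5.46, 5.46


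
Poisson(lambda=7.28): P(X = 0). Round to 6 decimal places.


P = e^(-lam) * lam^k / k!
e^(-7.28) ≈ 0.0006891856
lam^k = 7.28^0 = 1
k! = 0! = 1
P = 0.0006891856 * 1 / 1 ≈ 0.000689

0.000689


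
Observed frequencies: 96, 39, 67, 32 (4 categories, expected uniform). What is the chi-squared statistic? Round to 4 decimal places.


chi2 = sum((O-E)^2/E), E = total/4
total = 234, E = 234/4 = 58.5
(96 - 58.5)^2 / 58.5 = 1406.25 / 58.5 = 625/26 ≈ 24.038462
(39 - 58.5)^2 / 58.5 = 380.25 / 58.5 = 6.5
(67 - 58.5)^2 / 58.5 = 72.25 / 58.5 = 289/234 ≈ 1.235043
(32 - 58.5)^2 / 58.5 = 702.25 / 58.5 = 2809/234 ≈ 12.004274
chi2 = 394/9 ≈ 43.777778

43.7778


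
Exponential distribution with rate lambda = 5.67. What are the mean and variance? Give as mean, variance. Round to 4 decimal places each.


mean = 1/lam, var = 1/lam^2
mean = 1 / 5.67 = 100/567 ≈ 0.176367
lam^2 = 5.67^2 = 32.1489
var = 1 / 32.1489 ≈ 0.031105

0.1764, 0.0311


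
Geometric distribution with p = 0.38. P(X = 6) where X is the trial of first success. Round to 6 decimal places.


P = (1-p)^(k-1) * p
(1-p)^(k-1) = 0.62^5 ≈ 0.09161328
P = 0.09161328 * 0.38 ≈ 0.03481305

0.034813


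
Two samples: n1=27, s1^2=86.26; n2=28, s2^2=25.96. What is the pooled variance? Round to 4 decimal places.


sp^2 = ((n1-1)*s1^2 + (n2-1)*s2^2)/(n1+n2-2)
(n1-1)*s1^2 = 26 * 86.26 = 2242.76
(n2-1)*s2^2 = 27 * 25.96 = 700.92
numerator = 2242.76 + 700.92 = 2943.68
n1+n2-2 = 53
sp^2 = 2943.68 / 53 = 73592/1325 ≈ 55.541132

55.5411


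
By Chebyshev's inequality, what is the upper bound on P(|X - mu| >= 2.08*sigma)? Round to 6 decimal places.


P <= 1/k^2
k^2 = 2.08^2 = 4.3264
1/k^2 = 1 / 4.3264 = 625/2704 ≈ 0.23113905

0.231139


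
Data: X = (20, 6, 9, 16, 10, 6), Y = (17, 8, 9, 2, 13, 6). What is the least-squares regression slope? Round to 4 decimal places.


b = sum((xi-xbar)(yi-ybar)) / sum((xi-xbar)^2)
n = 6, xbar = 67/6 ≈ 11.166667, ybar = 55/6 ≈ 9.166667
Sxy = sum((xi-xbar)(yi-ybar)) = 317/6 ≈ 52.833333
Sxx = sum((xi-xbar)^2) = 965/6 ≈ 160.833333
b = Sxy / Sxx = 317/965 ≈ 0.328497

0.3285


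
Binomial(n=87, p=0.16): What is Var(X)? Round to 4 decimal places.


Var = n*p*(1-p) = 87 * 0.16 * 0.84 = 11.6928

11.6928


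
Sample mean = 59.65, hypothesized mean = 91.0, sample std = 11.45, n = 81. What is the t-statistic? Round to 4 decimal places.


t = (xbar - mu0) / (s/sqrt(n))
xbar - mu0 = 59.65 - 91.0 = -31.35
sqrt(81) = 9
s/sqrt(n) = 11.45 / 9 = 229/180 ≈ 1.27222222
t = -31.35 / 1.27222222 = -5643/229 ≈ -24.641921

-24.6419


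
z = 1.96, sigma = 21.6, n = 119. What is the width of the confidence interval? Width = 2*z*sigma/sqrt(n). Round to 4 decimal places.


width = 2*z*sigma/sqrt(n)
2*z*sigma = 2 * 1.96 * 21.6 = 84.672
sqrt(119) ≈ 10.908712
width = 84.672 / 10.908712 ≈ 7.761870

7.7619


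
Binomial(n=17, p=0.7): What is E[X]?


E[X] = n*p = 17 * 0.7 = 11.9

11.9


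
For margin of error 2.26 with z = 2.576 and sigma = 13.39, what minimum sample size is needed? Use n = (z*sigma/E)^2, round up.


z*sigma/E = 2.576 * 13.39 / 2.26 ≈ 15.262230
(z*sigma/E)^2 ≈ 232.935667
round up: n = 233

233


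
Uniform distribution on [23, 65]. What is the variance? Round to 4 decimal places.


Var = (b-a)^2 / 12
(b-a)^2 = (65 - 23)^2 = 1764
Var = 1764/12 = 147

147.0000


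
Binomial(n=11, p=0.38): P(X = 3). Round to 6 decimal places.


P = C(n,k) * p^k * (1-p)^(n-k)
C(11,3) = 165
p^k = 0.38^3 = 0.054872
(1-p)^(n-k) = 0.62^8 ≈ 0.02183401
P = 165 * 0.054872 * 0.02183401 ≈ 0.197683

0.197683


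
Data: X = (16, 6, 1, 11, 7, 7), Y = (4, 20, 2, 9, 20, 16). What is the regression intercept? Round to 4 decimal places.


a = ybar - b*xbar, where b = sum((xi-xbar)(yi-ybar)) / sum((xi-xbar)^2)
n = 6, xbar = 48/6 = 8, ybar = 71/6 ≈ 11.833333
Sxy = sum((xi-xbar)(yi-ybar)) = -31
Sxx = sum((xi-xbar)^2) = 128
b = Sxy / Sxx = -31/128 ≈ -0.242188
a = 11.833333 - (-0.242188) * 8 = 661/48 ≈ 13.770833

13.7708


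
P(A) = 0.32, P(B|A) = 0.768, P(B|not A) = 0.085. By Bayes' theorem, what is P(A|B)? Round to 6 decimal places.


P(A|B) = P(B|A)*P(A) / P(B), P(B) = P(B|A)*P(A) + P(B|not A)*P(not A)
P(B|A)*P(A) = 0.768 * 0.32 = 0.24576
P(B|not A)*P(not A) = 0.085 * 0.68 = 0.0578
P(B) = 0.24576 + 0.0578 = 0.30356
P(A|B) = 0.24576 / 0.30356 = 6144/7589 ≈ 0.80959283

0.809593


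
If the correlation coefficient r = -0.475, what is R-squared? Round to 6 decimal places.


R^2 = r^2 = (-0.475)^2 = 0.225625

0.225625


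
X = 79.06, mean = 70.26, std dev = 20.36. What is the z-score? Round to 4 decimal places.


z = (X - mu) / sigma
X - mu = 79.06 - 70.26 = 8.8
z = 8.8 / 20.36 = 220/509 ≈ 0.432220

0.4322


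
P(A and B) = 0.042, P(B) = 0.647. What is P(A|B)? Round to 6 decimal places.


P(A|B) = P(A and B) / P(B) = 0.042 / 0.647 = 42/647 ≈ 0.06491499

0.064915


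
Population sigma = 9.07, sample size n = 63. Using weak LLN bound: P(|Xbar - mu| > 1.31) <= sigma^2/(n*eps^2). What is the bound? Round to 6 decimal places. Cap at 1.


bound = min(1, sigma^2/(n*eps^2))
sigma^2 = 9.07^2 = 82.2649
n*eps^2 = 63 * 1.31^2 = 63 * 1.7161 = 108.1143
sigma^2/(n*eps^2) = 82.2649 / 108.1143 ≈ 0.76090674

0.760907


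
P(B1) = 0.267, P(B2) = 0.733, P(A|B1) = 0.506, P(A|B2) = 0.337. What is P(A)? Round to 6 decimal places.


P(A) = P(A|B1)*P(B1) + P(A|B2)*P(B2)
P(A|B1)*P(B1) = 0.506 * 0.267 = 0.135102
P(A|B2)*P(B2) = 0.337 * 0.733 = 0.247021
P(A) = 0.135102 + 0.247021 = 0.382123

0.382123


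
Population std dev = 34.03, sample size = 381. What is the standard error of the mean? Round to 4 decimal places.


SE = sigma / sqrt(n)
sqrt(381) ≈ 19.519221
SE = 34.03 / 19.519221 ≈ 1.743410

1.7434


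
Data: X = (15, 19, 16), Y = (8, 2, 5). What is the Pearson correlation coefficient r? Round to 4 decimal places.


r = sum((xi-xbar)(yi-ybar)) / sqrt(sum((xi-xbar)^2) * sum((yi-ybar)^2))
n = 3, xbar = 50/3 ≈ 16.666667, ybar = 15/3 = 5
Sxy = sum((xi-xbar)(yi-ybar)) = -12
Sxx = sum((xi-xbar)^2) = 26/3 ≈ 8.666667
Syy = sum((yi-ybar)^2) = 18
sqrt(Sxx*Syy) ≈ 12.489996
r = Sxy / sqrt(Sxx*Syy) = -12 / 12.489996 ≈ -0.960769

-0.9608


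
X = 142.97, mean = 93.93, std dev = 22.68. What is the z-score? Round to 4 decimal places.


z = (X - mu) / sigma
X - mu = 142.97 - 93.93 = 49.04
z = 49.04 / 22.68 = 1226/567 ≈ 2.162257

2.1623


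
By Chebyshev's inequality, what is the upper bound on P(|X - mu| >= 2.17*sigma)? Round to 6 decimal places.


P <= 1/k^2
k^2 = 2.17^2 = 4.7089
1/k^2 = 1 / 4.7089 ≈ 0.21236382

0.212364


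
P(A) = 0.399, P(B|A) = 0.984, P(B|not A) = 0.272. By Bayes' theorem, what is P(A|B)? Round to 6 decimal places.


P(A|B) = P(B|A)*P(A) / P(B), P(B) = P(B|A)*P(A) + P(B|not A)*P(not A)
P(B|A)*P(A) = 0.984 * 0.399 = 0.392616
P(B|not A)*P(not A) = 0.272 * 0.601 = 0.163472
P(B) = 0.392616 + 0.163472 = 0.556088
P(A|B) = 0.392616 / 0.556088 ≈ 0.70603214

0.706032


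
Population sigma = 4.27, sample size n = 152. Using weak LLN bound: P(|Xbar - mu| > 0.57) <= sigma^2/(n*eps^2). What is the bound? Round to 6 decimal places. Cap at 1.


bound = min(1, sigma^2/(n*eps^2))
sigma^2 = 4.27^2 = 18.2329
n*eps^2 = 152 * 0.57^2 = 152 * 0.3249 = 49.3848
sigma^2/(n*eps^2) = 18.2329 / 49.3848 ≈ 0.36920064

0.369201


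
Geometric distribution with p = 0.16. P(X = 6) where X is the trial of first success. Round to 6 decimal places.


P = (1-p)^(k-1) * p
(1-p)^(k-1) = 0.84^5 ≈ 0.4182119
P = 0.4182119 * 0.16 ≈ 0.06691391

0.066914


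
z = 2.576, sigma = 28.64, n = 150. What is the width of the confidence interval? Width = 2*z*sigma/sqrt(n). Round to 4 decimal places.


width = 2*z*sigma/sqrt(n)
2*z*sigma = 2 * 2.576 * 28.64 = 147.55328
sqrt(150) ≈ 12.247449
width = 147.55328 / 12.247449 ≈ 12.047675

12.0477


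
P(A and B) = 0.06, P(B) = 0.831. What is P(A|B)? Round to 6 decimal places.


P(A|B) = P(A and B) / P(B) = 0.06 / 0.831 = 20/277 ≈ 0.07220217

0.072202


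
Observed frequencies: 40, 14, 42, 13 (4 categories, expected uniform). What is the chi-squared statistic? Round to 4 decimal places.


chi2 = sum((O-E)^2/E), E = total/4
total = 109, E = 109/4 = 27.25
(40 - 27.25)^2 / 27.25 = 162.5625 / 27.25 = 2601/436 ≈ 5.965596
(14 - 27.25)^2 / 27.25 = 175.5625 / 27.25 = 2809/436 ≈ 6.442661
(42 - 27.25)^2 / 27.25 = 217.5625 / 27.25 = 3481/436 ≈ 7.983945
(13 - 27.25)^2 / 27.25 = 203.0625 / 27.25 = 3249/436 ≈ 7.451835
chi2 = 3035/109 ≈ 27.844037

27.8440


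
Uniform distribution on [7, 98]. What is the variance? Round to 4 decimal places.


Var = (b-a)^2 / 12
(b-a)^2 = (98 - 7)^2 = 8281
Var = 8281/12 ≈ 690.083333

690.0833


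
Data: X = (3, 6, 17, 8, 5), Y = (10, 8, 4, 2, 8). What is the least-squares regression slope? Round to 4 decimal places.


b = sum((xi-xbar)(yi-ybar)) / sum((xi-xbar)^2)
n = 5, xbar = 39/5 = 7.8, ybar = 32/5 = 6.4
Sxy = sum((xi-xbar)(yi-ybar)) = -47.6
Sxx = sum((xi-xbar)^2) = 118.8
b = Sxy / Sxx = -119/297 ≈ -0.400673

-0.4007


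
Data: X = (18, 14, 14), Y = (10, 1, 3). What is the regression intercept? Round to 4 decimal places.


a = ybar - b*xbar, where b = sum((xi-xbar)(yi-ybar)) / sum((xi-xbar)^2)
n = 3, xbar = 46/3 ≈ 15.333333, ybar = 14/3 ≈ 4.666667
Sxy = sum((xi-xbar)(yi-ybar)) = 64/3 ≈ 21.333333
Sxx = sum((xi-xbar)^2) = 32/3 ≈ 10.666667
b = Sxy / Sxx = 2
a = 4.666667 - 2 * 15.333333 = -26

-26.0000


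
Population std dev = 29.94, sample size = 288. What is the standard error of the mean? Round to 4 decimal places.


SE = sigma / sqrt(n)
sqrt(288) ≈ 16.970563
SE = 29.94 / 16.970563 ≈ 1.764231

1.7642


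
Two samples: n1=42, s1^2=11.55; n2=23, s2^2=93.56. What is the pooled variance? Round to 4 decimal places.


sp^2 = ((n1-1)*s1^2 + (n2-1)*s2^2)/(n1+n2-2)
(n1-1)*s1^2 = 41 * 11.55 = 473.55
(n2-1)*s2^2 = 22 * 93.56 = 2058.32
numerator = 473.55 + 2058.32 = 2531.87
n1+n2-2 = 63
sp^2 = 2531.87 / 63 = 253187/6300 ≈ 40.188413

40.1884


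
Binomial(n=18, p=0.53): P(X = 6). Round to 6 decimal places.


P = C(n,k) * p^k * (1-p)^(n-k)
C(18,6) = 18564
p^k = 0.53^6 ≈ 0.02216436
(1-p)^(n-k) = 0.47^12 ≈ 0.0001161915
P = 18564 * 0.02216436 * 0.0001161915 ≈ 0.047808

0.047808


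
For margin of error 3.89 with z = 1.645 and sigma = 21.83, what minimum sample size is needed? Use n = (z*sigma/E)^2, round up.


z*sigma/E = 1.645 * 21.83 / 3.89 ≈ 9.231452
(z*sigma/E)^2 ≈ 85.219714
round up: n = 86

86


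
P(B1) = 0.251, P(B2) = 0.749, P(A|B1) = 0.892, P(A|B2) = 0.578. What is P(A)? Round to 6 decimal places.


P(A) = P(A|B1)*P(B1) + P(A|B2)*P(B2)
P(A|B1)*P(B1) = 0.892 * 0.251 = 0.223892
P(A|B2)*P(B2) = 0.578 * 0.749 = 0.432922
P(A) = 0.223892 + 0.432922 = 0.656814

0.656814


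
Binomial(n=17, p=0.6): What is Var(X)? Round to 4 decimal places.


Var = n*p*(1-p) = 17 * 0.6 * 0.4 = 4.08

4.0800


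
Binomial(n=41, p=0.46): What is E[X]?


E[X] = n*p = 41 * 0.46 = 18.86

18.86


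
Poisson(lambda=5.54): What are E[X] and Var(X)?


E[X] = Var(X) = lambda = 5.54

5.54, 5.54


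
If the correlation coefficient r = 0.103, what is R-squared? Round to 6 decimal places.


R^2 = r^2 = (0.103)^2 = 0.010609

0.010609


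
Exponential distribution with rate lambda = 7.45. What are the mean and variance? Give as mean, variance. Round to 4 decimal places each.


mean = 1/lam, var = 1/lam^2
mean = 1 / 7.45 = 20/149 ≈ 0.134228
lam^2 = 7.45^2 = 55.5025
var = 1 / 55.5025 ≈ 0.018017

0.1342, 0.0180


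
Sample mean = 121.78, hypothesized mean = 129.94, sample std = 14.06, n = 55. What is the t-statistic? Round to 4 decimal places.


t = (xbar - mu0) / (s/sqrt(n))
xbar - mu0 = 121.78 - 129.94 = -8.16
sqrt(55) ≈ 7.41619849
s/sqrt(n) = 14.06 / 7.41619849 ≈ 1.89585001
t = -8.16 / 1.89585001 ≈ -4.304138

-4.3041


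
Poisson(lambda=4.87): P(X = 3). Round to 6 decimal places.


P = e^(-lam) * lam^k / k!
e^(-4.87) ≈ 0.007673365
lam^k = 4.87^3 = 115.501303
k! = 3! = 6
P = 0.007673365 * 115.501303 / 6 ≈ 0.147714

0.147714


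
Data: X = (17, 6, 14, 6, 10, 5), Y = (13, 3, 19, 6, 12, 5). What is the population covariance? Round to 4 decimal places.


Cov = (1/n)*sum((xi-xbar)(yi-ybar))
n = 6, xbar = 58/6 = 29/3 ≈ 9.666667, ybar = 58/6 = 29/3 ≈ 9.666667
sum((xi-xbar)(yi-ybar)) = 376/3 ≈ 125.333333
Cov = 125.333333 / 6 = 188/9 ≈ 20.888889

20.8889


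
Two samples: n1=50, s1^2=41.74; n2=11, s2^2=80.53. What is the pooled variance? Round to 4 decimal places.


sp^2 = ((n1-1)*s1^2 + (n2-1)*s2^2)/(n1+n2-2)
(n1-1)*s1^2 = 49 * 41.74 = 2045.26
(n2-1)*s2^2 = 10 * 80.53 = 805.3
numerator = 2045.26 + 805.3 = 2850.56
n1+n2-2 = 59
sp^2 = 2850.56 / 59 = 71264/1475 ≈ 48.314576

48.3146


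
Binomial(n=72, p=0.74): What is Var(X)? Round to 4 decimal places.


Var = n*p*(1-p) = 72 * 0.74 * 0.26 = 13.8528

13.8528


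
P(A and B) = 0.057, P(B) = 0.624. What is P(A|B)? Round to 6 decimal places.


P(A|B) = P(A and B) / P(B) = 0.057 / 0.624 = 19/208 ≈ 0.09134615

0.091346


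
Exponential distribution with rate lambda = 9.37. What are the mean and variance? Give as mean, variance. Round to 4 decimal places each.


mean = 1/lam, var = 1/lam^2
mean = 1 / 9.37 = 100/937 ≈ 0.106724
lam^2 = 9.37^2 = 87.7969
var = 1 / 87.7969 ≈ 0.011390

0.1067, 0.0114


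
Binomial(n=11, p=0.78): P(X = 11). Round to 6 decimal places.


P = C(n,k) * p^k * (1-p)^(n-k)
C(11,11) = 1
p^k = 0.78^11 ≈ 0.06501905
(1-p)^(n-k) = 0.22^0 = 1
P = 1 * 0.06501905 * 1 ≈ 0.065019

0.065019


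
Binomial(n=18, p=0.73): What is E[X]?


E[X] = n*p = 18 * 0.73 = 13.14

13.14


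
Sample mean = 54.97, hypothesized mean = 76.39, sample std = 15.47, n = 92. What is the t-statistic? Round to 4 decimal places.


t = (xbar - mu0) / (s/sqrt(n))
xbar - mu0 = 54.97 - 76.39 = -21.42
sqrt(92) ≈ 9.59166305
s/sqrt(n) = 15.47 / 9.59166305 ≈ 1.61285899
t = -21.42 / 1.61285899 ≈ -13.280764

-13.2808


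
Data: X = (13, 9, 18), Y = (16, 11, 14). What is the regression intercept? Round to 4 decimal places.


a = ybar - b*xbar, where b = sum((xi-xbar)(yi-ybar)) / sum((xi-xbar)^2)
n = 3, xbar = 40/3 ≈ 13.333333, ybar = 41/3 ≈ 13.666667
Sxy = sum((xi-xbar)(yi-ybar)) = 37/3 ≈ 12.333333
Sxx = sum((xi-xbar)^2) = 122/3 ≈ 40.666667
b = Sxy / Sxx = 37/122 ≈ 0.303279
a = 13.666667 - 0.303279 * 13.333333 = 587/61 ≈ 9.622951

9.6230


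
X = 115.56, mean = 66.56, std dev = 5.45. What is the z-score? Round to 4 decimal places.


z = (X - mu) / sigma
X - mu = 115.56 - 66.56 = 49
z = 49 / 5.45 = 980/109 ≈ 8.990826

8.9908


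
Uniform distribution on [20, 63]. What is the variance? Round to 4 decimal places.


Var = (b-a)^2 / 12
(b-a)^2 = (63 - 20)^2 = 1849
Var = 1849/12 ≈ 154.083333

154.0833


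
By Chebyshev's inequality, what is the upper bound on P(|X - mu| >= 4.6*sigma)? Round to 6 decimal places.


P <= 1/k^2
k^2 = 4.6^2 = 21.16
1/k^2 = 1 / 21.16 = 25/529 ≈ 0.04725898

0.047259


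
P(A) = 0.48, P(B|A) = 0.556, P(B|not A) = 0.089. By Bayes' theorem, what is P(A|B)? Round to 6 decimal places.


P(A|B) = P(B|A)*P(A) / P(B), P(B) = P(B|A)*P(A) + P(B|not A)*P(not A)
P(B|A)*P(A) = 0.556 * 0.48 = 0.26688
P(B|not A)*P(not A) = 0.089 * 0.52 = 0.04628
P(B) = 0.26688 + 0.04628 = 0.31316
P(A|B) = 0.26688 / 0.31316 = 6672/7829 ≈ 0.85221612

0.852216


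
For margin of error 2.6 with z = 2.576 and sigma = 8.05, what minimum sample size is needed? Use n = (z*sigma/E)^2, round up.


z*sigma/E = 2.576 * 8.05 / 2.6 = 25921/3250 ≈ 7.975692
(z*sigma/E)^2 ≈ 63.611668
round up: n = 64

64


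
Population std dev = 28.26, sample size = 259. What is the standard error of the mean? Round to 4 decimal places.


SE = sigma / sqrt(n)
sqrt(259) ≈ 16.093477
SE = 28.26 / 16.093477 ≈ 1.755991

1.7560


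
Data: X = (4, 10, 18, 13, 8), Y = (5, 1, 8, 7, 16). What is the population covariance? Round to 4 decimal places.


Cov = (1/n)*sum((xi-xbar)(yi-ybar))
n = 5, xbar = 53/5 = 10.6, ybar = 37/5 = 7.4
sum((xi-xbar)(yi-ybar)) = 0.8
Cov = 0.8 / 5 = 0.16

0.1600


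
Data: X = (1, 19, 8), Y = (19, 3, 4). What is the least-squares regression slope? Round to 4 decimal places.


b = sum((xi-xbar)(yi-ybar)) / sum((xi-xbar)^2)
n = 3, xbar = 28/3 ≈ 9.333333, ybar = 26/3 ≈ 8.666667
Sxy = sum((xi-xbar)(yi-ybar)) = -404/3 ≈ -134.666667
Sxx = sum((xi-xbar)^2) = 494/3 ≈ 164.666667
b = Sxy / Sxx = -202/247 ≈ -0.817814

-0.8178


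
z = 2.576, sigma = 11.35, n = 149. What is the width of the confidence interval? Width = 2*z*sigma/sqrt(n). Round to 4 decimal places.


width = 2*z*sigma/sqrt(n)
2*z*sigma = 2 * 2.576 * 11.35 = 58.4752
sqrt(149) ≈ 12.206556
width = 58.4752 / 12.206556 ≈ 4.790475

4.7905


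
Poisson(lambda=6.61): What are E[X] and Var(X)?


E[X] = Var(X) = lambda = 6.61

6.61, 6.61


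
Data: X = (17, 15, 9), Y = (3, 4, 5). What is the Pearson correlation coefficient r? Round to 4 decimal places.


r = sum((xi-xbar)(yi-ybar)) / sqrt(sum((xi-xbar)^2) * sum((yi-ybar)^2))
n = 3, xbar = 41/3 ≈ 13.666667, ybar = 12/3 = 4
Sxy = sum((xi-xbar)(yi-ybar)) = -8
Sxx = sum((xi-xbar)^2) = 104/3 ≈ 34.666667
Syy = sum((yi-ybar)^2) = 2
sqrt(Sxx*Syy) ≈ 8.326664
r = Sxy / sqrt(Sxx*Syy) = -8 / 8.326664 ≈ -0.960769

-0.9608


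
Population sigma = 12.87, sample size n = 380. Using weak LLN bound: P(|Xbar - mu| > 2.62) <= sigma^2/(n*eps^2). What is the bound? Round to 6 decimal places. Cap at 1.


bound = min(1, sigma^2/(n*eps^2))
sigma^2 = 12.87^2 = 165.6369
n*eps^2 = 380 * 2.62^2 = 380 * 6.8644 = 2608.472
sigma^2/(n*eps^2) = 165.6369 / 2608.472 ≈ 0.06349959

0.063500


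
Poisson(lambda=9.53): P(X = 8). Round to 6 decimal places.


P = e^(-lam) * lam^k / k!
e^(-9.53) ≈ 0.00007263962
lam^k = 9.53^8 ≈ 68036694.413846
k! = 8! = 40320
P = 0.00007263962 * 68036694.413846 / 40320 ≈ 0.122573

0.122573


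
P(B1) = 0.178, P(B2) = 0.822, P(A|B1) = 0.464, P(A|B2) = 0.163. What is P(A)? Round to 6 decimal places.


P(A) = P(A|B1)*P(B1) + P(A|B2)*P(B2)
P(A|B1)*P(B1) = 0.464 * 0.178 = 0.082592
P(A|B2)*P(B2) = 0.163 * 0.822 = 0.133986
P(A) = 0.082592 + 0.133986 = 0.216578

0.216578


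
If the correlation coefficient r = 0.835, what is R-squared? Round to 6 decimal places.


R^2 = r^2 = (0.835)^2 = 0.697225

0.697225


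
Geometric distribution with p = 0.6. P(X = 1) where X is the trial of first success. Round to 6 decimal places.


P = (1-p)^(k-1) * p
(1-p)^(k-1) = 0.4^0 = 1
P = 1 * 0.6 = 0.6

0.600000


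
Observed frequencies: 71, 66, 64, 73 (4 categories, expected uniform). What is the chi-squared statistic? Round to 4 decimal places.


chi2 = sum((O-E)^2/E), E = total/4
total = 274, E = 274/4 = 68.5
(71 - 68.5)^2 / 68.5 = 6.25 / 68.5 = 25/274 ≈ 0.091241
(66 - 68.5)^2 / 68.5 = 6.25 / 68.5 = 25/274 ≈ 0.091241
(64 - 68.5)^2 / 68.5 = 20.25 / 68.5 = 81/274 ≈ 0.295620
(73 - 68.5)^2 / 68.5 = 20.25 / 68.5 = 81/274 ≈ 0.295620
chi2 = 106/137 ≈ 0.773723

0.7737


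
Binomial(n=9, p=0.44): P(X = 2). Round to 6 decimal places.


P = C(n,k) * p^k * (1-p)^(n-k)
C(9,2) = 36
p^k = 0.44^2 = 0.1936
(1-p)^(n-k) = 0.56^7 ≈ 0.01727095
P = 36 * 0.1936 * 0.01727095 ≈ 0.120372

0.120372


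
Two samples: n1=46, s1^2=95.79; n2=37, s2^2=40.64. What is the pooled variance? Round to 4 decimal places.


sp^2 = ((n1-1)*s1^2 + (n2-1)*s2^2)/(n1+n2-2)
(n1-1)*s1^2 = 45 * 95.79 = 4310.55
(n2-1)*s2^2 = 36 * 40.64 = 1463.04
numerator = 4310.55 + 1463.04 = 5773.59
n1+n2-2 = 81
sp^2 = 5773.59 / 81 = 64151/900 ≈ 71.278889

71.2789


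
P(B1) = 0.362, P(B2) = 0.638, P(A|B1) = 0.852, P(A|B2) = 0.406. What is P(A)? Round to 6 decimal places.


P(A) = P(A|B1)*P(B1) + P(A|B2)*P(B2)
P(A|B1)*P(B1) = 0.852 * 0.362 = 0.308424
P(A|B2)*P(B2) = 0.406 * 0.638 = 0.259028
P(A) = 0.308424 + 0.259028 = 0.567452

0.567452


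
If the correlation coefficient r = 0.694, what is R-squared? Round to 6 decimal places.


R^2 = r^2 = (0.694)^2 = 0.481636

0.481636


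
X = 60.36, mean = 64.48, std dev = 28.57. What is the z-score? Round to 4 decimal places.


z = (X - mu) / sigma
X - mu = 60.36 - 64.48 = -4.12
z = -4.12 / 28.57 = -412/2857 ≈ -0.144207

-0.1442


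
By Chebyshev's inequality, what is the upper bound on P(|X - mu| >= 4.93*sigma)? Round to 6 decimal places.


P <= 1/k^2
k^2 = 4.93^2 = 24.3049
1/k^2 = 1 / 24.3049 ≈ 0.04114397

0.041144


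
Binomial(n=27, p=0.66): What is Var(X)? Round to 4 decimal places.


Var = n*p*(1-p) = 27 * 0.66 * 0.34 = 6.0588

6.0588


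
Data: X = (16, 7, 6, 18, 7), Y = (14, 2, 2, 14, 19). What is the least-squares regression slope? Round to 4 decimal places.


b = sum((xi-xbar)(yi-ybar)) / sum((xi-xbar)^2)
n = 5, xbar = 54/5 = 10.8, ybar = 51/5 = 10.2
Sxy = sum((xi-xbar)(yi-ybar)) = 84.2
Sxx = sum((xi-xbar)^2) = 130.8
b = Sxy / Sxx = 421/654 ≈ 0.643731

0.6437


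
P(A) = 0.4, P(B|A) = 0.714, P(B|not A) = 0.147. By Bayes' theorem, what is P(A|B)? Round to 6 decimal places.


P(A|B) = P(B|A)*P(A) / P(B), P(B) = P(B|A)*P(A) + P(B|not A)*P(not A)
P(B|A)*P(A) = 0.714 * 0.4 = 0.2856
P(B|not A)*P(not A) = 0.147 * 0.6 = 0.0882
P(B) = 0.2856 + 0.0882 = 0.3738
P(A|B) = 0.2856 / 0.3738 = 68/89 ≈ 0.76404494

0.764045


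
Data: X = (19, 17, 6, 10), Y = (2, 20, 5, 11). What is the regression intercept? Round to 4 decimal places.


a = ybar - b*xbar, where b = sum((xi-xbar)(yi-ybar)) / sum((xi-xbar)^2)
n = 4, xbar = 52/4 = 13, ybar = 38/4 = 9.5
Sxy = sum((xi-xbar)(yi-ybar)) = 24
Sxx = sum((xi-xbar)^2) = 110
b = Sxy / Sxx = 12/55 ≈ 0.218182
a = 9.5 - 0.218182 * 13 = 733/110 ≈ 6.663636

6.6636


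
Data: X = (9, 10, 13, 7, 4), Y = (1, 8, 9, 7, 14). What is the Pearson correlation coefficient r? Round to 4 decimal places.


r = sum((xi-xbar)(yi-ybar)) / sqrt(sum((xi-xbar)^2) * sum((yi-ybar)^2))
n = 5, xbar = 43/5 = 8.6, ybar = 39/5 = 7.8
Sxy = sum((xi-xbar)(yi-ybar)) = -24.4
Sxx = sum((xi-xbar)^2) = 45.2
Syy = sum((yi-ybar)^2) = 86.8
sqrt(Sxx*Syy) ≈ 62.636730
r = Sxy / sqrt(Sxx*Syy) = -24.4 / 62.636730 ≈ -0.389548

-0.3895


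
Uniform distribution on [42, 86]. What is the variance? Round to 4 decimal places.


Var = (b-a)^2 / 12
(b-a)^2 = (86 - 42)^2 = 1936
Var = 1936/12 ≈ 161.333333

161.3333


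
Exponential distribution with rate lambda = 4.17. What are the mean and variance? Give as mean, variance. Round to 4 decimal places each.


mean = 1/lam, var = 1/lam^2
mean = 1 / 4.17 = 100/417 ≈ 0.239808
lam^2 = 4.17^2 = 17.3889
var = 1 / 17.3889 ≈ 0.057508

0.2398, 0.0575


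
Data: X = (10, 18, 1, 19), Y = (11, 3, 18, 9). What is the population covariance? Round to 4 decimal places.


Cov = (1/n)*sum((xi-xbar)(yi-ybar))
n = 4, xbar = 48/4 = 12, ybar = 41/4 = 10.25
sum((xi-xbar)(yi-ybar)) = -139
Cov = -139 / 4 = -34.75

-34.7500


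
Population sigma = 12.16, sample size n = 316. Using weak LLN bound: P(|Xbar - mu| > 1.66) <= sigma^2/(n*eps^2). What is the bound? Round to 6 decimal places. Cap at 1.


bound = min(1, sigma^2/(n*eps^2))
sigma^2 = 12.16^2 = 147.8656
n*eps^2 = 316 * 1.66^2 = 316 * 2.7556 = 870.7696
sigma^2/(n*eps^2) = 147.8656 / 870.7696 ≈ 0.16981025

0.169810


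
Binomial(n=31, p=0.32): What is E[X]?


E[X] = n*p = 31 * 0.32 = 9.92

9.92


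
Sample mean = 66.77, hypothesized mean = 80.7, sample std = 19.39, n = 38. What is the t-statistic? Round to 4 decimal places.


t = (xbar - mu0) / (s/sqrt(n))
xbar - mu0 = 66.77 - 80.7 = -13.93
sqrt(38) ≈ 6.16441400
s/sqrt(n) = 19.39 / 6.16441400 ≈ 3.14547336
t = -13.93 / 3.14547336 ≈ -4.428586

-4.4286


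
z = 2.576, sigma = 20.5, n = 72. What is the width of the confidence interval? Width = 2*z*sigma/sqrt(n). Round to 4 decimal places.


width = 2*z*sigma/sqrt(n)
2*z*sigma = 2 * 2.576 * 20.5 = 105.616
sqrt(72) ≈ 8.485281
width = 105.616 / 8.485281 ≈ 12.446965

12.4470


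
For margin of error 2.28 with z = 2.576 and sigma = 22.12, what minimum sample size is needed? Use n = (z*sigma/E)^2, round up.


z*sigma/E = 2.576 * 22.12 / 2.28 = 178066/7125 ≈ 24.991719
(z*sigma/E)^2 ≈ 624.586033
round up: n = 625

625


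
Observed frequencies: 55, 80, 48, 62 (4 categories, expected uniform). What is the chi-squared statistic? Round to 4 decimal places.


chi2 = sum((O-E)^2/E), E = total/4
total = 245, E = 245/4 = 61.25
(55 - 61.25)^2 / 61.25 = 39.0625 / 61.25 = 125/196 ≈ 0.637755
(80 - 61.25)^2 / 61.25 = 351.5625 / 61.25 = 1125/196 ≈ 5.739796
(48 - 61.25)^2 / 61.25 = 175.5625 / 61.25 = 2809/980 ≈ 2.866327
(62 - 61.25)^2 / 61.25 = 0.5625 / 61.25 = 9/980 ≈ 0.009184
chi2 = 2267/245 ≈ 9.253061

9.2531


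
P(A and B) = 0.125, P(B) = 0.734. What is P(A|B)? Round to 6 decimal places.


P(A|B) = P(A and B) / P(B) = 0.125 / 0.734 = 125/734 ≈ 0.17029973

0.170300


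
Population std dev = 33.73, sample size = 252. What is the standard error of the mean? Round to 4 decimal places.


SE = sigma / sqrt(n)
sqrt(252) ≈ 15.874508
SE = 33.73 / 15.874508 ≈ 2.124790

2.1248


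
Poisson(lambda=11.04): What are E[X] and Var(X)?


E[X] = Var(X) = lambda = 11.04

11.04, 11.04


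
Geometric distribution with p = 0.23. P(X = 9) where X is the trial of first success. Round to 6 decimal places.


P = (1-p)^(k-1) * p
(1-p)^(k-1) = 0.77^8 ≈ 0.1235736
P = 0.1235736 * 0.23 ≈ 0.02842193

0.028422


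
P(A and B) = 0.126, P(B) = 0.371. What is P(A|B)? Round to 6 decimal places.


P(A|B) = P(A and B) / P(B) = 0.126 / 0.371 = 18/53 ≈ 0.33962264

0.339623


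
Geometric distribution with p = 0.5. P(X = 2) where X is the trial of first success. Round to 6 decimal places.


P = (1-p)^(k-1) * p
(1-p)^(k-1) = 0.5^1 = 0.5
P = 0.5 * 0.5 = 0.25

0.250000


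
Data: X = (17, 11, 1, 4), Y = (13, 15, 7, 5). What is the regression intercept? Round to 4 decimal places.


a = ybar - b*xbar, where b = sum((xi-xbar)(yi-ybar)) / sum((xi-xbar)^2)
n = 4, xbar = 33/4 = 8.25, ybar = 40/4 = 10
Sxy = sum((xi-xbar)(yi-ybar)) = 83
Sxx = sum((xi-xbar)^2) = 154.75
b = Sxy / Sxx = 332/619 ≈ 0.536349
a = 10 - 0.536349 * 8.25 = 3451/619 ≈ 5.575121

5.5751


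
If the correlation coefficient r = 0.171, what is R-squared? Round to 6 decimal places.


R^2 = r^2 = (0.171)^2 = 0.029241

0.029241


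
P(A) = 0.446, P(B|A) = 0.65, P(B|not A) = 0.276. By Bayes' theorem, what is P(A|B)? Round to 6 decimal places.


P(A|B) = P(B|A)*P(A) / P(B), P(B) = P(B|A)*P(A) + P(B|not A)*P(not A)
P(B|A)*P(A) = 0.65 * 0.446 = 0.2899
P(B|not A)*P(not A) = 0.276 * 0.554 = 0.152904
P(B) = 0.2899 + 0.152904 = 0.442804
P(A|B) = 0.2899 / 0.442804 ≈ 0.65469147

0.654691


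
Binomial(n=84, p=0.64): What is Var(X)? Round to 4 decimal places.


Var = n*p*(1-p) = 84 * 0.64 * 0.36 = 19.3536

19.3536


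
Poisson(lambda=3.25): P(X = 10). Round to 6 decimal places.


P = e^(-lam) * lam^k / k!
e^(-3.25) ≈ 0.03877421
lam^k = 3.25^10 ≈ 131472.102975
k! = 10! = 3628800
P = 0.03877421 * 131472.102975 / 3628800 ≈ 0.001405

0.001405


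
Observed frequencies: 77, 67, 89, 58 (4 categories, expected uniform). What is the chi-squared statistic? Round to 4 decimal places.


chi2 = sum((O-E)^2/E), E = total/4
total = 291, E = 291/4 = 72.75
(77 - 72.75)^2 / 72.75 = 18.0625 / 72.75 = 289/1164 ≈ 0.248282
(67 - 72.75)^2 / 72.75 = 33.0625 / 72.75 = 529/1164 ≈ 0.454467
(89 - 72.75)^2 / 72.75 = 264.0625 / 72.75 = 4225/1164 ≈ 3.629725
(58 - 72.75)^2 / 72.75 = 217.5625 / 72.75 = 3481/1164 ≈ 2.990550
chi2 = 2131/291 ≈ 7.323024

7.3230


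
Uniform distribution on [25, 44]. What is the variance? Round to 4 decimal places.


Var = (b-a)^2 / 12
(b-a)^2 = (44 - 25)^2 = 361
Var = 361/12 ≈ 30.083333

30.0833


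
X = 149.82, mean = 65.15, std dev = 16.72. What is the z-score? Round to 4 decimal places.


z = (X - mu) / sigma
X - mu = 149.82 - 65.15 = 84.67
z = 84.67 / 16.72 = 8467/1672 ≈ 5.063995

5.0640


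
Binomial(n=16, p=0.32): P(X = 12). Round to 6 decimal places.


P = C(n,k) * p^k * (1-p)^(n-k)
C(16,12) = 1820
p^k = 0.32^12 ≈ 0.000001152922
(1-p)^(n-k) = 0.68^4 ≈ 0.2138138
P = 1820 * 0.000001152922 * 0.2138138 ≈ 0.000449

0.000449


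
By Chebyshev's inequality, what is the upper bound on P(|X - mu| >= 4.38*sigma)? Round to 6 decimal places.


P <= 1/k^2
k^2 = 4.38^2 = 19.1844
1/k^2 = 1 / 19.1844 ≈ 0.05212569

0.052126


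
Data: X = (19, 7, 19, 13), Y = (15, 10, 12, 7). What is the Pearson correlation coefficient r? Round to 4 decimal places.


r = sum((xi-xbar)(yi-ybar)) / sqrt(sum((xi-xbar)^2) * sum((yi-ybar)^2))
n = 4, xbar = 58/4 = 14.5, ybar = 44/4 = 11
Sxy = sum((xi-xbar)(yi-ybar)) = 36
Sxx = sum((xi-xbar)^2) = 99
Syy = sum((yi-ybar)^2) = 34
sqrt(Sxx*Syy) ≈ 58.017239
r = Sxy / sqrt(Sxx*Syy) = 36 / 58.017239 ≈ 0.620505

0.6205


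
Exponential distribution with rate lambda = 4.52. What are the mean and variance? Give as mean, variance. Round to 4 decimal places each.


mean = 1/lam, var = 1/lam^2
mean = 1 / 4.52 = 25/113 ≈ 0.221239
lam^2 = 4.52^2 = 20.4304
var = 1 / 20.4304 ≈ 0.048947

0.2212, 0.0489


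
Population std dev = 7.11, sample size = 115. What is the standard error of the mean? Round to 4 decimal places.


SE = sigma / sqrt(n)
sqrt(115) ≈ 10.723805
SE = 7.11 / 10.723805 ≈ 0.663011

0.6630


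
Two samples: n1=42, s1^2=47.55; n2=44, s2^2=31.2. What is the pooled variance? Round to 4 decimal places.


sp^2 = ((n1-1)*s1^2 + (n2-1)*s2^2)/(n1+n2-2)
(n1-1)*s1^2 = 41 * 47.55 = 1949.55
(n2-1)*s2^2 = 43 * 31.2 = 1341.6
numerator = 1949.55 + 1341.6 = 3291.15
n1+n2-2 = 84
sp^2 = 3291.15 / 84 = 21941/560 ≈ 39.180357

39.1804


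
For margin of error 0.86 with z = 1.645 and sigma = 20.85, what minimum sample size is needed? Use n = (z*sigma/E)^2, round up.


z*sigma/E = 1.645 * 20.85 / 0.86 = 137193/3440 ≈ 39.881686
(z*sigma/E)^2 ≈ 1590.548882
round up: n = 1591

1591


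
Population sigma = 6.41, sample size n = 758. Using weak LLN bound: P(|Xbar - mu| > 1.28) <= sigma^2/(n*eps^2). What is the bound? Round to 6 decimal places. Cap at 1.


bound = min(1, sigma^2/(n*eps^2))
sigma^2 = 6.41^2 = 41.0881
n*eps^2 = 758 * 1.28^2 = 758 * 1.6384 = 1241.9072
sigma^2/(n*eps^2) = 41.0881 / 1241.9072 ≈ 0.03308468

0.033085


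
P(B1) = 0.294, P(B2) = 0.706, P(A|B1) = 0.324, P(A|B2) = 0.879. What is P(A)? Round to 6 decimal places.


P(A) = P(A|B1)*P(B1) + P(A|B2)*P(B2)
P(A|B1)*P(B1) = 0.324 * 0.294 = 0.095256
P(A|B2)*P(B2) = 0.879 * 0.706 = 0.620574
P(A) = 0.095256 + 0.620574 = 0.71583

0.715830


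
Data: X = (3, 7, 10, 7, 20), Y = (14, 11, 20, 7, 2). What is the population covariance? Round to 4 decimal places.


Cov = (1/n)*sum((xi-xbar)(yi-ybar))
n = 5, xbar = 47/5 = 9.4, ybar = 54/5 = 10.8
sum((xi-xbar)(yi-ybar)) = -99.6
Cov = -99.6 / 5 = -19.92

-19.9200


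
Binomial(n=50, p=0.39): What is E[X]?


E[X] = n*p = 50 * 0.39 = 19.5

19.5


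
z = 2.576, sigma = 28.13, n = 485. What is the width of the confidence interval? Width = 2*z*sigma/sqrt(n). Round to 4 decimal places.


width = 2*z*sigma/sqrt(n)
2*z*sigma = 2 * 2.576 * 28.13 = 144.92576
sqrt(485) ≈ 22.022716
width = 144.92576 / 22.022716 ≈ 6.580740

6.5807


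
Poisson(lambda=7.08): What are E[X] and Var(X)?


E[X] = Var(X) = lambda = 7.08

7.08, 7.08


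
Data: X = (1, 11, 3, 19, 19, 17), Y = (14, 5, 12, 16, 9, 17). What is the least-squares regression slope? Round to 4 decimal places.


b = sum((xi-xbar)(yi-ybar)) / sum((xi-xbar)^2)
n = 6, xbar = 70/6 = 35/3 ≈ 11.666667, ybar = 73/6 ≈ 12.166667
Sxy = sum((xi-xbar)(yi-ybar)) = 52/3 ≈ 17.333333
Sxx = sum((xi-xbar)^2) = 976/3 ≈ 325.333333
b = Sxy / Sxx = 13/244 ≈ 0.053279

0.0533


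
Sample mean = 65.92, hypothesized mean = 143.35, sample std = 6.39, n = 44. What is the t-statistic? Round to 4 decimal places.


t = (xbar - mu0) / (s/sqrt(n))
xbar - mu0 = 65.92 - 143.35 = -77.43
sqrt(44) ≈ 6.63324958
s/sqrt(n) = 6.39 / 6.63324958 ≈ 0.96332875
t = -77.43 / 0.96332875 ≈ -80.377545

-80.3775


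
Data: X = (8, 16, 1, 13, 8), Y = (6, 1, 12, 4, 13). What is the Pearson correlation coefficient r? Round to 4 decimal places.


r = sum((xi-xbar)(yi-ybar)) / sqrt(sum((xi-xbar)^2) * sum((yi-ybar)^2))
n = 5, xbar = 46/5 = 9.2, ybar = 36/5 = 7.2
Sxy = sum((xi-xbar)(yi-ybar)) = -99.2
Sxx = sum((xi-xbar)^2) = 130.8
Syy = sum((yi-ybar)^2) = 106.8
sqrt(Sxx*Syy) ≈ 118.192386
r = Sxy / sqrt(Sxx*Syy) = -99.2 / 118.192386 ≈ -0.839310

-0.8393


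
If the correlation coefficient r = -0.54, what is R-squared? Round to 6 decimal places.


R^2 = r^2 = (-0.54)^2 = 0.2916

0.291600


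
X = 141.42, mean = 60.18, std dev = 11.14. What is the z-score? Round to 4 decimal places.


z = (X - mu) / sigma
X - mu = 141.42 - 60.18 = 81.24
z = 81.24 / 11.14 = 4062/557 ≈ 7.292639

7.2926


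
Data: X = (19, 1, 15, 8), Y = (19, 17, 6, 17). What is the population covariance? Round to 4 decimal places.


Cov = (1/n)*sum((xi-xbar)(yi-ybar))
n = 4, xbar = 43/4 = 10.75, ybar = 59/4 = 14.75
sum((xi-xbar)(yi-ybar)) = -30.25
Cov = -30.25 / 4 = -7.5625

-7.5625


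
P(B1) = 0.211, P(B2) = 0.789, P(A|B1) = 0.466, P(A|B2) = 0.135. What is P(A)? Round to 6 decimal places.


P(A) = P(A|B1)*P(B1) + P(A|B2)*P(B2)
P(A|B1)*P(B1) = 0.466 * 0.211 = 0.098326
P(A|B2)*P(B2) = 0.135 * 0.789 = 0.106515
P(A) = 0.098326 + 0.106515 = 0.204841

0.204841


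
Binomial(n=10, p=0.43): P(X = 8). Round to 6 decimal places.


P = C(n,k) * p^k * (1-p)^(n-k)
C(10,8) = 45
p^k = 0.43^8 ≈ 0.001168820
(1-p)^(n-k) = 0.57^2 = 0.3249
P = 45 * 0.001168820 * 0.3249 ≈ 0.017089

0.017089


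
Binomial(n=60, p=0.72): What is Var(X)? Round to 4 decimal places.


Var = n*p*(1-p) = 60 * 0.72 * 0.28 = 12.096

12.0960


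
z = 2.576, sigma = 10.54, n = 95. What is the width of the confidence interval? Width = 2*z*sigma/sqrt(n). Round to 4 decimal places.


width = 2*z*sigma/sqrt(n)
2*z*sigma = 2 * 2.576 * 10.54 = 54.30208
sqrt(95) ≈ 9.746794
width = 54.30208 / 9.746794 ≈ 5.571276

5.5713


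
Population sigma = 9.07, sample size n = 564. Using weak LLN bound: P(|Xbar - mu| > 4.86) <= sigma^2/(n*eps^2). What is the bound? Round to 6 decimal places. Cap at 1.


bound = min(1, sigma^2/(n*eps^2))
sigma^2 = 9.07^2 = 82.2649
n*eps^2 = 564 * 4.86^2 = 564 * 23.6196 = 13321.4544
sigma^2/(n*eps^2) = 82.2649 / 13321.4544 ≈ 0.00617537

0.006175


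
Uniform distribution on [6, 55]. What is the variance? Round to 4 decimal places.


Var = (b-a)^2 / 12
(b-a)^2 = (55 - 6)^2 = 2401
Var = 2401/12 ≈ 200.083333

200.0833


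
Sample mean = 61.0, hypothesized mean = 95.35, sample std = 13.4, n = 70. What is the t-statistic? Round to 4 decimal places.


t = (xbar - mu0) / (s/sqrt(n))
xbar - mu0 = 61.0 - 95.35 = -34.35
sqrt(70) ≈ 8.36660027
s/sqrt(n) = 13.4 / 8.36660027 ≈ 1.60160634
t = -34.35 / 1.60160634 ≈ -21.447218

-21.4472


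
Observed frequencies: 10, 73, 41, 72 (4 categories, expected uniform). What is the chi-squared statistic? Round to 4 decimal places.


chi2 = sum((O-E)^2/E), E = total/4
total = 196, E = 196/4 = 49
(10 - 49)^2 / 49 = 1521 / 49 = 1521/49 ≈ 31.040816
(73 - 49)^2 / 49 = 576 / 49 = 576/49 ≈ 11.755102
(41 - 49)^2 / 49 = 64 / 49 = 64/49 ≈ 1.306122
(72 - 49)^2 / 49 = 529 / 49 = 529/49 ≈ 10.795918
chi2 = 2690/49 ≈ 54.897959

54.8980


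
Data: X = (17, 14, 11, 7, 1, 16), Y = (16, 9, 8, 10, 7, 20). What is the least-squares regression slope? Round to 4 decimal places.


b = sum((xi-xbar)(yi-ybar)) / sum((xi-xbar)^2)
n = 6, xbar = 66/6 = 11, ybar = 70/6 = 35/3 ≈ 11.666667
Sxy = sum((xi-xbar)(yi-ybar)) = 113
Sxx = sum((xi-xbar)^2) = 186
b = Sxy / Sxx = 113/186 ≈ 0.607527

0.6075


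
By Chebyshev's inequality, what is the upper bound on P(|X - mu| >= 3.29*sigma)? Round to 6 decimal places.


P <= 1/k^2
k^2 = 3.29^2 = 10.8241
1/k^2 = 1 / 10.8241 ≈ 0.09238643

0.092386


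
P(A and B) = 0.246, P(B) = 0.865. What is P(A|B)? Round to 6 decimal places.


P(A|B) = P(A and B) / P(B) = 0.246 / 0.865 = 246/865 ≈ 0.28439306

0.284393


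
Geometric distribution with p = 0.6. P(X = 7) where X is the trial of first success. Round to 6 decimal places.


P = (1-p)^(k-1) * p
(1-p)^(k-1) = 0.4^6 = 0.004096
P = 0.004096 * 0.6 = 0.0024576

0.002458


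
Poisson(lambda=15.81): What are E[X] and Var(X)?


E[X] = Var(X) = lambda = 15.81

15.81, 15.81
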